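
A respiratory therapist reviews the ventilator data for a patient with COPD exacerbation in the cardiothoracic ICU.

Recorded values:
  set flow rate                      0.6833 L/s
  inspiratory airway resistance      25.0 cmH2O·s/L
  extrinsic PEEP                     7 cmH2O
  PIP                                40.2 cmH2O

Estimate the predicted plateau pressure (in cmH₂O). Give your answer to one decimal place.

23.1

Pplat = PIP − Raw × flow = 40.2 − 25.0 × 0.6833 = 40.2 − 17.083 = 23.117 cmH2O.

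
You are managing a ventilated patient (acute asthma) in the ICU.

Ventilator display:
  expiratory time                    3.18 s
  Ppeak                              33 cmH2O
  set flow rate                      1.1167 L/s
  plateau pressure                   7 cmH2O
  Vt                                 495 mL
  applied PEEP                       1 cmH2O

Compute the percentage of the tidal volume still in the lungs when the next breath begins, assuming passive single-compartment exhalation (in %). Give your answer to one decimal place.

R = (PIP − Pplat)/V̇ = (33 − 7) / 1.1167 = 26.0/1.1167 = 23.283 cmH2O·s/L.
C = Vt/(Pplat − PEEP) = 495.0 / (7 − 1) = 495.0/6.0 = 82.5 mL/cmH2O.
τ = R × C = 23.283 × 0.0825 L/cmH2O = 1.921 s.
Fraction remaining at end-expiration = e^(−Te/τ) = e^(−3.18/1.921) = 0.191 → 19.1%.

19.1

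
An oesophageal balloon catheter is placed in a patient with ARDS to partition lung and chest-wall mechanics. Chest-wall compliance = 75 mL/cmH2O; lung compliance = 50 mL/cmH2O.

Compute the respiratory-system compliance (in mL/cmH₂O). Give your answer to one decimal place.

30.0

Lung and chest wall are elastances in series: 1/Crs = 1/CL + 1/Ccw.
1/Crs = 1/50 + 1/75 = 0.03333.
Crs = 30.003 mL/cmH2O.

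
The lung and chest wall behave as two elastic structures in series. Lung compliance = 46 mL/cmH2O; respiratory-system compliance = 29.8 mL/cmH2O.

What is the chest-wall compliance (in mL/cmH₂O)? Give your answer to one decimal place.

84.6

1/Ccw = 1/Crs − 1/CL.
1/Ccw = 1/29.8 − 1/46 = 0.01182.
Ccw = 84.602 mL/cmH2O.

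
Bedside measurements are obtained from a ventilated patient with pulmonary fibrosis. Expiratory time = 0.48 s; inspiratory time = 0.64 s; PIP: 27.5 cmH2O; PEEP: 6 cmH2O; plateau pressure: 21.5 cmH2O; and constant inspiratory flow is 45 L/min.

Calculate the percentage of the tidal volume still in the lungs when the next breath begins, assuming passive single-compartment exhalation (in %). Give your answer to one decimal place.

Flow: 45 L/min ÷ 60 = 0.75 L/s.
Vt = flow × Ti = 0.75 L/s × 0.64 s × 1000 mL/L = 480.0 mL.
R = (PIP − Pplat)/V̇ = (27.5 − 21.5) / 0.75 = 6.0/0.75 = 8.0 cmH2O·s/L.
C = Vt/(Pplat − PEEP) = 480.0 / (21.5 − 6) = 480.0/15.5 = 30.968 mL/cmH2O.
τ = R × C = 8.0 × 0.03097 L/cmH2O = 0.2478 s.
Fraction remaining at end-expiration = e^(−Te/τ) = e^(−0.48/0.2478) = 0.1441 → 14.41%.

14.4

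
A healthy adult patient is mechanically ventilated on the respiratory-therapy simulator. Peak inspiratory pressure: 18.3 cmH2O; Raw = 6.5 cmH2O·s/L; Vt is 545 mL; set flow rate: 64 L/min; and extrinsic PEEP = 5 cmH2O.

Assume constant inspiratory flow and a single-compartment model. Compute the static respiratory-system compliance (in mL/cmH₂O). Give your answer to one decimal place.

Flow: 64 L/min ÷ 60 = 1.0667 L/s.
Equation of motion (constant flow): PIP = Vt/C + R·V̇ + PEEP.
Vt/C = PIP − R·V̇ − PEEP = 18.3 − 6.5×1.0667 − 5 = 18.3 − 6.934 − 5 = 6.366 cmH2O.
C = Vt / 6.366 = 545 / 6.366 = 85.611 mL/cmH2O.

85.6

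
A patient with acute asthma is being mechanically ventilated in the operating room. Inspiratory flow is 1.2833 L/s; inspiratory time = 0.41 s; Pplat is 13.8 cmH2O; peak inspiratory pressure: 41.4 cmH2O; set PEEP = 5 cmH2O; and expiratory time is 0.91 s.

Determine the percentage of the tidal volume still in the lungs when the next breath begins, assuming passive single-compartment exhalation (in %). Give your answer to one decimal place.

Vt = flow × Ti = 1.2833 L/s × 0.41 s × 1000 mL/L = 526.15 mL.
R = (PIP − Pplat)/V̇ = (41.4 − 13.8) / 1.2833 = 27.6/1.2833 = 21.507 cmH2O·s/L.
C = Vt/(Pplat − PEEP) = 526.15 / (13.8 − 5) = 526.15/8.8 = 59.79 mL/cmH2O.
τ = R × C = 21.507 × 0.05979 L/cmH2O = 1.286 s.
Fraction remaining at end-expiration = e^(−Te/τ) = e^(−0.91/1.286) = 0.4928 → 49.28%.

49.3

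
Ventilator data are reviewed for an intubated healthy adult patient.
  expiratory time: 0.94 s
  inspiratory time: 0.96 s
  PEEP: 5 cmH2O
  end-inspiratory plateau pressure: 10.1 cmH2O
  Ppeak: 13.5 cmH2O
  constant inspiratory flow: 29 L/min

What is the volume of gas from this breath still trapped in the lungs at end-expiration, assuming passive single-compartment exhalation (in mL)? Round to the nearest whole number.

107

Flow: 29 L/min ÷ 60 = 0.4833 L/s.
Vt = flow × Ti = 0.4833 L/s × 0.96 s × 1000 mL/L = 463.97 mL.
R = (PIP − Pplat)/V̇ = (13.5 − 10.1) / 0.4833 = 3.4/0.4833 = 7.035 cmH2O·s/L.
C = Vt/(Pplat − PEEP) = 463.97 / (10.1 − 5) = 463.97/5.1 = 90.975 mL/cmH2O.
τ = R × C = 7.035 × 0.09098 L/cmH2O = 0.64 s.
Fraction remaining = e^(−Te/τ) = e^(−0.94/0.64) = 0.2302.
Trapped volume = 463.97 × 0.2302 = 106.81 mL.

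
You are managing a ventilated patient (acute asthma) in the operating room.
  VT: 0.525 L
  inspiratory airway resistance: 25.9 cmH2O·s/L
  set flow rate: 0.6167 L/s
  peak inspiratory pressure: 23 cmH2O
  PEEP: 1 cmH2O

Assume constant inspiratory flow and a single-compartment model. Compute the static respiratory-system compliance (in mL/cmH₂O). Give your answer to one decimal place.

87.1

Equation of motion (constant flow): PIP = Vt/C + R·V̇ + PEEP.
Vt/C = PIP − R·V̇ − PEEP = 23 − 25.9×0.6167 − 1 = 23 − 15.973 − 1 = 6.027 cmH2O.
C = Vt / 6.027 = 525 / 6.027 = 87.108 mL/cmH2O.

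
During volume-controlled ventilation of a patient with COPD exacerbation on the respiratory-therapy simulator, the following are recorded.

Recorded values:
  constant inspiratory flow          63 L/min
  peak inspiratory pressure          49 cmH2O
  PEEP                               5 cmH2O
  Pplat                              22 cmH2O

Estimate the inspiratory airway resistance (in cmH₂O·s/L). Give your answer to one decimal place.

Flow: 63 L/min ÷ 60 = 1.05 L/s.
Raw = (PIP − Pplat) / flow = (49 − 22) / 1.05 = 27.0 / 1.05 = 25.714 cmH2O·s/L.

25.7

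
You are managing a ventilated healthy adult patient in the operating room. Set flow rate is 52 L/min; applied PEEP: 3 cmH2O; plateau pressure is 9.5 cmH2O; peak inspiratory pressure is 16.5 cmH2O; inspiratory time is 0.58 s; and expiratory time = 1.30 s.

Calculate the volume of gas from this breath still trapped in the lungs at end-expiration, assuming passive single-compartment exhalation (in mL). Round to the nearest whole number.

63

Flow: 52 L/min ÷ 60 = 0.8667 L/s.
Vt = flow × Ti = 0.8667 L/s × 0.58 s × 1000 mL/L = 502.69 mL.
R = (PIP − Pplat)/V̇ = (16.5 − 9.5) / 0.8667 = 7.0/0.8667 = 8.077 cmH2O·s/L.
C = Vt/(Pplat − PEEP) = 502.69 / (9.5 − 3) = 502.69/6.5 = 77.337 mL/cmH2O.
τ = R × C = 8.077 × 0.07734 L/cmH2O = 0.6247 s.
Fraction remaining = e^(−Te/τ) = e^(−1.30/0.6247) = 0.1248.
Trapped volume = 502.69 × 0.1248 = 62.736 mL.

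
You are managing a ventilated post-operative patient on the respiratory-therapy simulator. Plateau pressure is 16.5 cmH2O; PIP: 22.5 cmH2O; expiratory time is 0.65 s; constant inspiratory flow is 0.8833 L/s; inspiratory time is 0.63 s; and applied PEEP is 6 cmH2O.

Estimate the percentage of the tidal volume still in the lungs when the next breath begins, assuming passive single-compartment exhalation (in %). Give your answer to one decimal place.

Vt = flow × Ti = 0.8833 L/s × 0.63 s × 1000 mL/L = 556.48 mL.
R = (PIP − Pplat)/V̇ = (22.5 − 16.5) / 0.8833 = 6.0/0.8833 = 6.793 cmH2O·s/L.
C = Vt/(Pplat − PEEP) = 556.48 / (16.5 − 6) = 556.48/10.5 = 52.998 mL/cmH2O.
τ = R × C = 6.793 × 0.053 L/cmH2O = 0.36 s.
Fraction remaining at end-expiration = e^(−Te/τ) = e^(−0.65/0.36) = 0.1644 → 16.44%.

16.4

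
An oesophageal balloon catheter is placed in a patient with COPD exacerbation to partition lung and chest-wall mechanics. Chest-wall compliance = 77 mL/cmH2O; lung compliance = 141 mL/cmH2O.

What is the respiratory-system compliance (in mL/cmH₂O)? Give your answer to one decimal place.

49.8

Lung and chest wall are elastances in series: 1/Crs = 1/CL + 1/Ccw.
1/Crs = 1/141 + 1/77 = 0.02008.
Crs = 49.801 mL/cmH2O.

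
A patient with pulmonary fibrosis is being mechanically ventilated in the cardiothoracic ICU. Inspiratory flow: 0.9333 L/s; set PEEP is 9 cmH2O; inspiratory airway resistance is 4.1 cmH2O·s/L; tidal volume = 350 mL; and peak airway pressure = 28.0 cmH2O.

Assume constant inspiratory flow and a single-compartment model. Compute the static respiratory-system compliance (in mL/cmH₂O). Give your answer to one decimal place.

Equation of motion (constant flow): PIP = Vt/C + R·V̇ + PEEP.
Vt/C = PIP − R·V̇ − PEEP = 28.0 − 4.1×0.9333 − 9 = 28.0 − 3.827 − 9 = 15.173 cmH2O.
C = Vt / 15.173 = 350 / 15.173 = 23.067 mL/cmH2O.

23.1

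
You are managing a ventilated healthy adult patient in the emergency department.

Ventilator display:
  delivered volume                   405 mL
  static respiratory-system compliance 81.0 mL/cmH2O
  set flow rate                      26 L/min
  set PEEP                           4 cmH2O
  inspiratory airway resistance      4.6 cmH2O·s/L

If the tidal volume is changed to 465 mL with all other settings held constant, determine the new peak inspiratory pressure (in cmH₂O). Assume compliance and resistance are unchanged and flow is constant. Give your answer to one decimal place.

Flow: 26 L/min ÷ 60 = 0.4333 L/s.
PIP = Vt/C + R·V̇ + PEEP (constant-flow equation of motion).
Only the elastic term changes: ΔPIP = ΔVt / C = (465 − 405) / 81.0 = 0.7407 cmH2O.
Original PIP = 405/81.0 + 4.6×0.4333 + 4 = 10.993 cmH2O; new PIP = 10.993 + (0.7407) = 11.734 cmH2O.

11.7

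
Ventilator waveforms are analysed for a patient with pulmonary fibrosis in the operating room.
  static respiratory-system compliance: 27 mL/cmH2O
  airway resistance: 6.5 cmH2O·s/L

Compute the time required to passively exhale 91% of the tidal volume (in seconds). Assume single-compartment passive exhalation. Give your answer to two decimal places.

τ = R × C = 6.5 × 27 mL/cmH2O = 6.5 × 0.027 L/cmH2O = 0.1755 s.
Exhaled fraction f = 1 − e^(−t/τ) → t = −τ·ln(1 − f) = −0.1755·ln(0.09) = 0.4226 s.

0.42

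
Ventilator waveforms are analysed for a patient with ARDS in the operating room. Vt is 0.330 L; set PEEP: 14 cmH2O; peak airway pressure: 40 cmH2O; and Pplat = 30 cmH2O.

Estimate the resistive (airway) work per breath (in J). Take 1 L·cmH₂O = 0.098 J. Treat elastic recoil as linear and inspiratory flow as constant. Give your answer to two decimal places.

0.32

With constant inspiratory flow the resistive pressure is constant at PIP − Pplat = 40 − 30 = 10.0 cmH2O, so resistive work = 10.0 × 0.330 = 3.3 L·cmH2O.
× 0.098 J/(L·cmH2O) → 0.3234 J.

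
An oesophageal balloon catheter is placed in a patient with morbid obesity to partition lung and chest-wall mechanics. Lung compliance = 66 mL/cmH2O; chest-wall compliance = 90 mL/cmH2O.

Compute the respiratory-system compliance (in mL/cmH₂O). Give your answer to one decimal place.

Lung and chest wall are elastances in series: 1/Crs = 1/CL + 1/Ccw.
1/Crs = 1/66 + 1/90 = 0.02626.
Crs = 38.081 mL/cmH2O.

38.1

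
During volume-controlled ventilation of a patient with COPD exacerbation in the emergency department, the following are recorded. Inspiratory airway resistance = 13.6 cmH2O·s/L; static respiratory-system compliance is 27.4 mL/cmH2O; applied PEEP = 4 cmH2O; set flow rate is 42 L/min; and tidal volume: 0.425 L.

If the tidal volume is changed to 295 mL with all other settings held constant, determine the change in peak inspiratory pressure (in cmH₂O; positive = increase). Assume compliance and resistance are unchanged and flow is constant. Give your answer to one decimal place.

-4.7

PIP = Vt/C + R·V̇ + PEEP (constant-flow equation of motion).
Only the elastic term changes: ΔPIP = ΔVt / C = (295 − 425) / 27.4 = -4.745 cmH2O.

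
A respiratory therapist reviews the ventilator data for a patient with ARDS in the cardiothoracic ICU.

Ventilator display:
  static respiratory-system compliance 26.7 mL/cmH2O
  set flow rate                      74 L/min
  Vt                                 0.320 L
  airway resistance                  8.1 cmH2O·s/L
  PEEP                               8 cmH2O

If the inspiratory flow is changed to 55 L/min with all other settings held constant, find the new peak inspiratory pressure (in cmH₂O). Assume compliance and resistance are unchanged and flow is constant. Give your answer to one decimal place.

Flow: 74 L/min ÷ 60 = 1.2333 L/s.
New flow: 55 L/min ÷ 60 = 0.9167 L/s.
PIP = Vt/C + R·V̇ + PEEP (constant-flow equation of motion).
Only the resistive term changes: ΔPIP = R × ΔV̇ = 8.1 × (0.9167 − 1.2333) = 8.1 × -0.3166 = -2.564 cmH2O.
Original PIP = 320/26.7 + 8.1×1.2333 + 8 = 29.975 cmH2O; new PIP = 29.975 + (-2.564) = 27.411 cmH2O.

27.4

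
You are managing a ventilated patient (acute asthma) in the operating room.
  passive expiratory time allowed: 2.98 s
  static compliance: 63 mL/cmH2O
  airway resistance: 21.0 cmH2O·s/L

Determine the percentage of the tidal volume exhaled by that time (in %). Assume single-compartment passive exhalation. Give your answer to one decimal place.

89.5

τ = R × C = 21.0 × 63 mL/cmH2O = 21.0 × 0.063 L/cmH2O = 1.323 s.
Passive exhalation: V(t)/V₀ = e^(−t/τ) = e^(−2.98/1.323) = 0.1051.
Fraction exhaled = 1 − 0.1051 = 0.8949 → 89.49%.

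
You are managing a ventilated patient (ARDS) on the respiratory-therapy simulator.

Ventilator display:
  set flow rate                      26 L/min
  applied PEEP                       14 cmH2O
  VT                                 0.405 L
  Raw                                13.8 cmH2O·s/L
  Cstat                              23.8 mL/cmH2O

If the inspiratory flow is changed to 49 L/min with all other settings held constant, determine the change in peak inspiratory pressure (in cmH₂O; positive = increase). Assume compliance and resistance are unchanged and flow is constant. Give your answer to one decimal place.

5.3

Flow: 26 L/min ÷ 60 = 0.4333 L/s.
New flow: 49 L/min ÷ 60 = 0.8167 L/s.
PIP = Vt/C + R·V̇ + PEEP (constant-flow equation of motion).
Only the resistive term changes: ΔPIP = R × ΔV̇ = 13.8 × (0.8167 − 0.4333) = 13.8 × 0.3834 = 5.291 cmH2O.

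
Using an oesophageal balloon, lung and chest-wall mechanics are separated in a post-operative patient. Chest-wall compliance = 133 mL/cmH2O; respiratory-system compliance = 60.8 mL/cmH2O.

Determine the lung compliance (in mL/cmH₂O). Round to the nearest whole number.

1/CL = 1/Crs − 1/Ccw.
1/CL = 1/60.8 − 1/133 = 0.008929.
CL = 111.99 mL/cmH2O.

112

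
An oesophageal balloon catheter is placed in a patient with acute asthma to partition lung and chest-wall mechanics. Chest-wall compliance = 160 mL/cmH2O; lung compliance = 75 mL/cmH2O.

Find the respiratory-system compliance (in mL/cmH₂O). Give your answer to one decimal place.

51.1

Lung and chest wall are elastances in series: 1/Crs = 1/CL + 1/Ccw.
1/Crs = 1/75 + 1/160 = 0.01958.
Crs = 51.073 mL/cmH2O.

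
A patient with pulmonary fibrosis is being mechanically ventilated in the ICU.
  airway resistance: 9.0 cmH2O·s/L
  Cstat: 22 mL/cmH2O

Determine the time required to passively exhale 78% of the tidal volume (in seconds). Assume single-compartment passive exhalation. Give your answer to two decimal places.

τ = R × C = 9.0 × 22 mL/cmH2O = 9.0 × 0.022 L/cmH2O = 0.198 s.
Exhaled fraction f = 1 − e^(−t/τ) → t = −τ·ln(1 − f) = −0.198·ln(0.22) = 0.2998 s.

0.30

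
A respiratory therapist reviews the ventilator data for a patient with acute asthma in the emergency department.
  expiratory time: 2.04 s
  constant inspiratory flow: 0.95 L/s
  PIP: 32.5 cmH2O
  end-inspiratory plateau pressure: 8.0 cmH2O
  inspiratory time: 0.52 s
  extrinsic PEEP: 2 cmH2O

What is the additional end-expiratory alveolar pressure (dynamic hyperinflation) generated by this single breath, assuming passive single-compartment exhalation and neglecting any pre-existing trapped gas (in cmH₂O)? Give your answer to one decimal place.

2.3

Vt = flow × Ti = 0.95 L/s × 0.52 s × 1000 mL/L = 494.0 mL.
R = (PIP − Pplat)/V̇ = (32.5 − 8.0) / 0.95 = 24.5/0.95 = 25.789 cmH2O·s/L.
C = Vt/(Pplat − PEEP) = 494.0 / (8.0 − 2) = 494.0/6.0 = 82.333 mL/cmH2O.
τ = R × C = 25.789 × 0.08233 L/cmH2O = 2.123 s.
Fraction remaining = e^(−Te/τ) = e^(−2.04/2.123) = 0.3825; trapped volume = 494.0 × 0.3825 = 188.96 mL.
Additional alveolar pressure from trapping ≈ V_trapped / C = 188.96 / 82.333 = 2.295 cmH2O.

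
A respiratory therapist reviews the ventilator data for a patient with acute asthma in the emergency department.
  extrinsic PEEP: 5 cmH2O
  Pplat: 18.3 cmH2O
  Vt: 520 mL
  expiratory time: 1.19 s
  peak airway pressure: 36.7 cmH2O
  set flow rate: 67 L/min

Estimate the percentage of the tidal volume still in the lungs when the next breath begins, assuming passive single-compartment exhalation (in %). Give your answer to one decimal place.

15.8

Flow: 67 L/min ÷ 60 = 1.1167 L/s.
R = (PIP − Pplat)/V̇ = (36.7 − 18.3) / 1.1167 = 18.4/1.1167 = 16.477 cmH2O·s/L.
C = Vt/(Pplat − PEEP) = 520.0 / (18.3 − 5) = 520.0/13.3 = 39.098 mL/cmH2O.
τ = R × C = 16.477 × 0.0391 L/cmH2O = 0.6443 s.
Fraction remaining at end-expiration = e^(−Te/τ) = e^(−1.19/0.6443) = 0.1577 → 15.77%.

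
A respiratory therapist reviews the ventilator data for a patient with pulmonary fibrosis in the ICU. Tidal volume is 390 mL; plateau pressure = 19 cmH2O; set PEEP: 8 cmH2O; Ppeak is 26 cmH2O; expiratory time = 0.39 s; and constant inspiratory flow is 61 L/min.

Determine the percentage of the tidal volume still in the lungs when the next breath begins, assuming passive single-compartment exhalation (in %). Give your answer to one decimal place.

20.2

Flow: 61 L/min ÷ 60 = 1.0167 L/s.
R = (PIP − Pplat)/V̇ = (26 − 19) / 1.0167 = 7.0/1.0167 = 6.885 cmH2O·s/L.
C = Vt/(Pplat − PEEP) = 390.0 / (19 − 8) = 390.0/11.0 = 35.455 mL/cmH2O.
τ = R × C = 6.885 × 0.03546 L/cmH2O = 0.2441 s.
Fraction remaining at end-expiration = e^(−Te/τ) = e^(−0.39/0.2441) = 0.2024 → 20.24%.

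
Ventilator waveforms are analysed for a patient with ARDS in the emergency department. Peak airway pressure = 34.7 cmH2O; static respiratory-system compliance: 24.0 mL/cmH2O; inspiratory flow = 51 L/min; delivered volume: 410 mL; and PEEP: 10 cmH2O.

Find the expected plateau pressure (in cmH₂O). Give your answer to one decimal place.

Pplat = PEEP + Vt / Cstat = 10 + 410 / 24.0 = 10 + 17.083 = 27.083 cmH2O.

27.1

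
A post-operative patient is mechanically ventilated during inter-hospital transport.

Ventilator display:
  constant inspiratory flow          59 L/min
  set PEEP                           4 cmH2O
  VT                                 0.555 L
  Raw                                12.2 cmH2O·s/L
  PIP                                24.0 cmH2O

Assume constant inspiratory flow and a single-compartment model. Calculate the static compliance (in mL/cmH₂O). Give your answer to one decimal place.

Flow: 59 L/min ÷ 60 = 0.9833 L/s.
Equation of motion (constant flow): PIP = Vt/C + R·V̇ + PEEP.
Vt/C = PIP − R·V̇ − PEEP = 24.0 − 12.2×0.9833 − 4 = 24.0 − 11.996 − 4 = 8.004 cmH2O.
C = Vt / 8.004 = 555 / 8.004 = 69.34 mL/cmH2O.

69.3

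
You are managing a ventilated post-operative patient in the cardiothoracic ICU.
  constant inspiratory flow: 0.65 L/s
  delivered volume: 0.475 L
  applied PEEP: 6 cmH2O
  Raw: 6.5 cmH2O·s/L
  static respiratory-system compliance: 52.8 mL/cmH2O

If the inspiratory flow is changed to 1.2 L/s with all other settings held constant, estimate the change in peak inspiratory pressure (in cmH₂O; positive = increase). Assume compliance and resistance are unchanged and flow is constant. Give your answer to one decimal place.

3.6

PIP = Vt/C + R·V̇ + PEEP (constant-flow equation of motion).
Only the resistive term changes: ΔPIP = R × ΔV̇ = 6.5 × (1.2 − 0.65) = 6.5 × 0.55 = 3.575 cmH2O.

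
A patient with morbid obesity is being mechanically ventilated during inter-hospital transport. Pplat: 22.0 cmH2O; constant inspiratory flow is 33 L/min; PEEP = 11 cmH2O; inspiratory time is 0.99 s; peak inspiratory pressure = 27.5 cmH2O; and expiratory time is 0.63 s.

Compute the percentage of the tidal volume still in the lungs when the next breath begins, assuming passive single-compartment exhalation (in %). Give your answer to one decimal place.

28.0

Flow: 33 L/min ÷ 60 = 0.55 L/s.
Vt = flow × Ti = 0.55 L/s × 0.99 s × 1000 mL/L = 544.5 mL.
R = (PIP − Pplat)/V̇ = (27.5 − 22.0) / 0.55 = 5.5/0.55 = 10.0 cmH2O·s/L.
C = Vt/(Pplat − PEEP) = 544.5 / (22.0 − 11) = 544.5/11.0 = 49.5 mL/cmH2O.
τ = R × C = 10.0 × 0.0495 L/cmH2O = 0.495 s.
Fraction remaining at end-expiration = e^(−Te/τ) = e^(−0.63/0.495) = 0.2801 → 28.01%.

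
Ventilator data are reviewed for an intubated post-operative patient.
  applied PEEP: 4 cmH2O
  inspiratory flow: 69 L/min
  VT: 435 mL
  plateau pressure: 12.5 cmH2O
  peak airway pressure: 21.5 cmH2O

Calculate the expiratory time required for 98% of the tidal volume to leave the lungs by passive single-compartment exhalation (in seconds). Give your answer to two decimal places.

Flow: 69 L/min ÷ 60 = 1.15 L/s.
R = (PIP − Pplat)/V̇ = (21.5 − 12.5) / 1.15 = 9.0/1.15 = 7.826 cmH2O·s/L.
C = Vt/(Pplat − PEEP) = 435.0 / (12.5 − 4) = 435.0/8.5 = 51.176 mL/cmH2O.
τ = R × C = 7.826 × 0.05118 L/cmH2O = 0.4005 s.
t = −τ·ln(1 − 0.98) = −0.4005·ln(0.02) = 1.567 s.

1.57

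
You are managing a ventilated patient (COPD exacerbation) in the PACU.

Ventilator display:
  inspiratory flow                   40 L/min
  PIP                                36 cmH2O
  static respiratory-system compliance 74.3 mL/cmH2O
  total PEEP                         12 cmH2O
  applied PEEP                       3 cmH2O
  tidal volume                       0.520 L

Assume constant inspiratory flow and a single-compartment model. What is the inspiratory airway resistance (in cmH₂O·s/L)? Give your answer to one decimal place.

Flow: 40 L/min ÷ 60 = 0.6667 L/s.
Total PEEP = 12 cmH2O (set 3 + intrinsic 9); this is the baseline alveolar pressure.
Equation of motion (constant flow): PIP = Vt/C + R·V̇ + PEEP.
R·V̇ = PIP − Vt/C − PEEP = 36 − 520/74.3 − 12 = 36 − 6.999 − 12 = 17.001 cmH2O.
R = 17.001 / 0.6667 = 25.5 cmH2O·s/L.

25.5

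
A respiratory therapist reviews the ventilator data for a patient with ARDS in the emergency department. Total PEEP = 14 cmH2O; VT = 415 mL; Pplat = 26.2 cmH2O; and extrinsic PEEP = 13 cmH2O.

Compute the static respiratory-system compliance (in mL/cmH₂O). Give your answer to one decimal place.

34.0

End-expiratory occlusion gives total PEEP = 14 cmH2O (intrinsic PEEP = 14 − 13 = 1). Use total PEEP for the elastic gradient.
Cstat = Vt / (Pplat − PEEPtotal) = 415 / (26.2 − 14) = 415 / 12.2 = 34.016 mL/cmH2O.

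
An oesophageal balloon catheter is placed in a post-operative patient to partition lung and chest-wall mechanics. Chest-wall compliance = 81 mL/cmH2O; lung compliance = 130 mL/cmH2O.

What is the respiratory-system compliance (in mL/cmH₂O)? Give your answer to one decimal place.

49.9

Lung and chest wall are elastances in series: 1/Crs = 1/CL + 1/Ccw.
1/Crs = 1/130 + 1/81 = 0.02004.
Crs = 49.9 mL/cmH2O.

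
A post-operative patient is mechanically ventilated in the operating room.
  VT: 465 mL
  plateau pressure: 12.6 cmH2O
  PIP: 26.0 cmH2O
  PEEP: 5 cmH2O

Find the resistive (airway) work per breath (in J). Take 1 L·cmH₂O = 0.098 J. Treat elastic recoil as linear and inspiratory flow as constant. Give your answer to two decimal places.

With constant inspiratory flow the resistive pressure is constant at PIP − Pplat = 26.0 − 12.6 = 13.4 cmH2O, so resistive work = 13.4 × 0.465 = 6.231 L·cmH2O.
× 0.098 J/(L·cmH2O) → 0.6106 J.

0.61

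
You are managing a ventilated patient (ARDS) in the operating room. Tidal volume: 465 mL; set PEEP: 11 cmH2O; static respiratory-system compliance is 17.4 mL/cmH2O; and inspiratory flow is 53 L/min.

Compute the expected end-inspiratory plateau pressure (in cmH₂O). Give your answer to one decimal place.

Pplat = PEEP + Vt / Cstat = 11 + 465 / 17.4 = 11 + 26.724 = 37.724 cmH2O.

37.7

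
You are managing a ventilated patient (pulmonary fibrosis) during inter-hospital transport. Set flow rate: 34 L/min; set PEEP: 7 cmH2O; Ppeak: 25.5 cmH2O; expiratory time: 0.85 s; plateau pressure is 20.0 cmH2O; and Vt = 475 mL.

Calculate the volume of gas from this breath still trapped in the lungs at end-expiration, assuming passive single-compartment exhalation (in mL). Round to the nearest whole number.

43

Flow: 34 L/min ÷ 60 = 0.5667 L/s.
R = (PIP − Pplat)/V̇ = (25.5 − 20.0) / 0.5667 = 5.5/0.5667 = 9.705 cmH2O·s/L.
C = Vt/(Pplat − PEEP) = 475.0 / (20.0 − 7) = 475.0/13.0 = 36.538 mL/cmH2O.
τ = R × C = 9.705 × 0.03654 L/cmH2O = 0.3546 s.
Fraction remaining = e^(−Te/τ) = e^(−0.85/0.3546) = 0.09098.
Trapped volume = 475.0 × 0.09098 = 43.216 mL.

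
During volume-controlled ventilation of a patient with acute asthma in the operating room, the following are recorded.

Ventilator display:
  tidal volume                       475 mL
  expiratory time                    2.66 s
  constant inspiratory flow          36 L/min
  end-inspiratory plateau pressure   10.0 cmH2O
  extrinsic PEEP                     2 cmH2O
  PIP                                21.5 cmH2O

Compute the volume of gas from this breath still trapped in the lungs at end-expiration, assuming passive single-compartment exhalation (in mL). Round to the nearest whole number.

46

Flow: 36 L/min ÷ 60 = 0.6 L/s.
R = (PIP − Pplat)/V̇ = (21.5 − 10.0) / 0.6 = 11.5/0.6 = 19.167 cmH2O·s/L.
C = Vt/(Pplat − PEEP) = 475.0 / (10.0 − 2) = 475.0/8.0 = 59.375 mL/cmH2O.
τ = R × C = 19.167 × 0.05938 L/cmH2O = 1.138 s.
Fraction remaining = e^(−Te/τ) = e^(−2.66/1.138) = 0.09658.
Trapped volume = 475.0 × 0.09658 = 45.876 mL.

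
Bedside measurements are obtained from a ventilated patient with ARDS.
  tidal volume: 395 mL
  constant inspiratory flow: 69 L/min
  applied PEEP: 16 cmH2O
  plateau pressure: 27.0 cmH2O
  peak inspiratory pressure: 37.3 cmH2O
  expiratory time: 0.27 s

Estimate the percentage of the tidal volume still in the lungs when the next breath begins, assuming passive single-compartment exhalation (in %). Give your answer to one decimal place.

43.2

Flow: 69 L/min ÷ 60 = 1.15 L/s.
R = (PIP − Pplat)/V̇ = (37.3 − 27.0) / 1.15 = 10.3/1.15 = 8.957 cmH2O·s/L.
C = Vt/(Pplat − PEEP) = 395.0 / (27.0 − 16) = 395.0/11.0 = 35.909 mL/cmH2O.
τ = R × C = 8.957 × 0.03591 L/cmH2O = 0.3216 s.
Fraction remaining at end-expiration = e^(−Te/τ) = e^(−0.27/0.3216) = 0.4319 → 43.19%.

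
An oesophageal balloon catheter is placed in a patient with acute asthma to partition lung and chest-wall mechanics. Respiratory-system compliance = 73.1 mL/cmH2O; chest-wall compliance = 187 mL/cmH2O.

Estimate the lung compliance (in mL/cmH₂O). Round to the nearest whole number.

120

1/CL = 1/Crs − 1/Ccw.
1/CL = 1/73.1 − 1/187 = 0.008332.
CL = 120.02 mL/cmH2O.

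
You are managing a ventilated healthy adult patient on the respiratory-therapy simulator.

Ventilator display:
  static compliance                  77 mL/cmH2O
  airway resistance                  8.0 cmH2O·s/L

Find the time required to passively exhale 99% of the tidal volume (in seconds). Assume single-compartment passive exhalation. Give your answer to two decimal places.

τ = R × C = 8.0 × 77 mL/cmH2O = 8.0 × 0.077 L/cmH2O = 0.616 s.
Exhaled fraction f = 1 − e^(−t/τ) → t = −τ·ln(1 − f) = −0.616·ln(0.01) = 2.837 s.

2.84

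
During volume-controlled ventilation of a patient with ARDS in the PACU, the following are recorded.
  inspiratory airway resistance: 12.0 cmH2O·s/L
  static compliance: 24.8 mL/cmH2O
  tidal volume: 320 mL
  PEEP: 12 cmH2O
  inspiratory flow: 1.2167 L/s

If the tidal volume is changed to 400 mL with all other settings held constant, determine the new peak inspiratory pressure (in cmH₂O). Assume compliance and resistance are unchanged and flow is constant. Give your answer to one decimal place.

42.7

PIP = Vt/C + R·V̇ + PEEP (constant-flow equation of motion).
Only the elastic term changes: ΔPIP = ΔVt / C = (400 − 320) / 24.8 = 3.226 cmH2O.
Original PIP = 320/24.8 + 12.0×1.2167 + 12 = 39.504 cmH2O; new PIP = 39.504 + (3.226) = 42.73 cmH2O.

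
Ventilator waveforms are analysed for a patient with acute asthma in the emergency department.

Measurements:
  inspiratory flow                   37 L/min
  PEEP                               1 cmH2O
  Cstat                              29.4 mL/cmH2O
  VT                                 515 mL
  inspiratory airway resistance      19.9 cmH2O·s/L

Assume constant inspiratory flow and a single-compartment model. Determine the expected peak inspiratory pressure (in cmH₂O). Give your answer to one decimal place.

Flow: 37 L/min ÷ 60 = 0.6167 L/s.
Equation of motion (constant flow): PIP = Vt/C + R·V̇ + PEEP.
PIP = 515/29.4 + 19.9×0.6167 + 1 = 17.517 + 12.272 + 1 = 30.789 cmH2O.

30.8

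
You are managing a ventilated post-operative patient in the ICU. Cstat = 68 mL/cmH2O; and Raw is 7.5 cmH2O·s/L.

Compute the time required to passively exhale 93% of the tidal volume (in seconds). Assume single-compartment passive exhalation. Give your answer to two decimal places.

1.36

τ = R × C = 7.5 × 68 mL/cmH2O = 7.5 × 0.068 L/cmH2O = 0.51 s.
Exhaled fraction f = 1 − e^(−t/τ) → t = −τ·ln(1 − f) = −0.51·ln(0.07) = 1.356 s.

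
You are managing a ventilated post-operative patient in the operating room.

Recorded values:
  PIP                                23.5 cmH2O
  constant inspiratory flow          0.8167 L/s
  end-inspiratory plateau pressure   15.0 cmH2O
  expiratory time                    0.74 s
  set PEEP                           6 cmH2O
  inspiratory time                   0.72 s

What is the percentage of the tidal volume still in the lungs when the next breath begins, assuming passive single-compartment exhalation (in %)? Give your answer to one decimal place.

Vt = flow × Ti = 0.8167 L/s × 0.72 s × 1000 mL/L = 588.02 mL.
R = (PIP − Pplat)/V̇ = (23.5 − 15.0) / 0.8167 = 8.5/0.8167 = 10.408 cmH2O·s/L.
C = Vt/(Pplat − PEEP) = 588.02 / (15.0 − 6) = 588.02/9.0 = 65.336 mL/cmH2O.
τ = R × C = 10.408 × 0.06534 L/cmH2O = 0.6801 s.
Fraction remaining at end-expiration = e^(−Te/τ) = e^(−0.74/0.6801) = 0.3369 → 33.69%.

33.7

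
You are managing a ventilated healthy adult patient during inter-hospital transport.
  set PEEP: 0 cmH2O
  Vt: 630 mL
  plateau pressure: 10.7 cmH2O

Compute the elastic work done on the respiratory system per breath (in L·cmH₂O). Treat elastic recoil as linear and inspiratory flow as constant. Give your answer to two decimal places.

Elastic work ≈ ½ × (Pplat − PEEP) × Vt = 0.5 × (10.7 − 0) × 0.630 L = 0.5 × 10.7 × 0.630 = 3.371 L·cmH2O.

3.37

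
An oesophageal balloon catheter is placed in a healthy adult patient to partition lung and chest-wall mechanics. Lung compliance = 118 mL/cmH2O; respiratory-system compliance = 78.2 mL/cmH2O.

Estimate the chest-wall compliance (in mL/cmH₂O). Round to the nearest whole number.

232

1/Ccw = 1/Crs − 1/CL.
1/Ccw = 1/78.2 − 1/118 = 0.004313.
Ccw = 231.86 mL/cmH2O.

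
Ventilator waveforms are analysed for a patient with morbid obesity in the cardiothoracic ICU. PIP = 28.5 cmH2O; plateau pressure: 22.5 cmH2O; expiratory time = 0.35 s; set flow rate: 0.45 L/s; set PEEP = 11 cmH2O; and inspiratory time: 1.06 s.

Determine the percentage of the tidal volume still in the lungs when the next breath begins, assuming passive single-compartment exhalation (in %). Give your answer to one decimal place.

Vt = flow × Ti = 0.45 L/s × 1.06 s × 1000 mL/L = 477.0 mL.
R = (PIP − Pplat)/V̇ = (28.5 − 22.5) / 0.45 = 6.0/0.45 = 13.333 cmH2O·s/L.
C = Vt/(Pplat − PEEP) = 477.0 / (22.5 − 11) = 477.0/11.5 = 41.478 mL/cmH2O.
τ = R × C = 13.333 × 0.04148 L/cmH2O = 0.5531 s.
Fraction remaining at end-expiration = e^(−Te/τ) = e^(−0.35/0.5531) = 0.5311 → 53.11%.

53.1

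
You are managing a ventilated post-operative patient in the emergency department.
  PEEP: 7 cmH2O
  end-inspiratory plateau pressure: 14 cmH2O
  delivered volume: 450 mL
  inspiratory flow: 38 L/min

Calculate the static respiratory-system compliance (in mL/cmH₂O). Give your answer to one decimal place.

Cstat = Vt / (Pplat − PEEP) = 450 / (14 − 7) = 450 / 7.0 = 64.286 mL/cmH2O.

64.3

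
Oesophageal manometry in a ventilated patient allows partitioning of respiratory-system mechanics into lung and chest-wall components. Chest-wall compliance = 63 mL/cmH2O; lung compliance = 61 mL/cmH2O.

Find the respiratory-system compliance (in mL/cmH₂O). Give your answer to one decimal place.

Lung and chest wall are elastances in series: 1/Crs = 1/CL + 1/Ccw.
1/Crs = 1/61 + 1/63 = 0.03227.
Crs = 30.989 mL/cmH2O.

31.0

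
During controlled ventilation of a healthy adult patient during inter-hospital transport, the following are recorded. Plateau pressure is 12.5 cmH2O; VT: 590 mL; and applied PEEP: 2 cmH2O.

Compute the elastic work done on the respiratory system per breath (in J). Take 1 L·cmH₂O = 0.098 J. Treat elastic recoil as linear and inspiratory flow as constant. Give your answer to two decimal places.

Elastic work ≈ ½ × (Pplat − PEEP) × Vt = 0.5 × (12.5 − 2) × 0.590 L = 0.5 × 10.5 × 0.590 = 3.098 L·cmH2O.
× 0.098 J/(L·cmH2O) → 0.3036 J.

0.30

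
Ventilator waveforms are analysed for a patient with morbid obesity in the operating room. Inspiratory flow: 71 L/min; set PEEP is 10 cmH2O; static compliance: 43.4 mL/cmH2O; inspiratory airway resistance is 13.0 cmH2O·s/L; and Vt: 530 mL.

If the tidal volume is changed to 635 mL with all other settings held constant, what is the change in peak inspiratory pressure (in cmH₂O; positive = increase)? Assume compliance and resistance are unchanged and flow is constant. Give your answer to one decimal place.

PIP = Vt/C + R·V̇ + PEEP (constant-flow equation of motion).
Only the elastic term changes: ΔPIP = ΔVt / C = (635 − 530) / 43.4 = 2.419 cmH2O.

2.4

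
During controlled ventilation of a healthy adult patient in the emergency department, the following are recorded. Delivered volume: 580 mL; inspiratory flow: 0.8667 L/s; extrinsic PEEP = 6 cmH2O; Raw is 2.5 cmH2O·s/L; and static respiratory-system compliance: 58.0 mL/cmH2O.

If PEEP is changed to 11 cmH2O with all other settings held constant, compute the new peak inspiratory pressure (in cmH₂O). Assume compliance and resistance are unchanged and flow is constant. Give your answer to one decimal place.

23.2

PIP = Vt/C + R·V̇ + PEEP (constant-flow equation of motion).
Only the baseline term changes: ΔPIP = ΔPEEP = 11 − 6 = 5.0 cmH2O.
Original PIP = 580/58.0 + 2.5×0.8667 + 6 = 18.167 cmH2O; new PIP = 18.167 + (5.0) = 23.167 cmH2O.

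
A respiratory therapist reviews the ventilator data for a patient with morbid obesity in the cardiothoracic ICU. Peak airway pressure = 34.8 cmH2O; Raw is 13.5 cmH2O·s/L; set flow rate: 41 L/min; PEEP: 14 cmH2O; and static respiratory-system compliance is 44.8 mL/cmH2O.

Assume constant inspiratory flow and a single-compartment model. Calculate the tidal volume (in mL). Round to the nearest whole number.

519

Flow: 41 L/min ÷ 60 = 0.6833 L/s.
Equation of motion (constant flow): PIP = Vt/C + R·V̇ + PEEP.
Vt/C = PIP − R·V̇ − PEEP = 34.8 − 9.225 − 14 = 11.575 cmH2O.
Vt = C × 11.575 = 44.8 × 11.575 = 518.56 mL.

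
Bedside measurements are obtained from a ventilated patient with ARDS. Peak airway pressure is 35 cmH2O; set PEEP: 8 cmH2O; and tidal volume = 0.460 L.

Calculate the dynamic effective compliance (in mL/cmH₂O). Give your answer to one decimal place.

Dynamic compliance = Vt / (PIP − PEEP) = 460 / (35 − 8) = 460 / 27.0 = 17.037 mL/cmH2O.

17.0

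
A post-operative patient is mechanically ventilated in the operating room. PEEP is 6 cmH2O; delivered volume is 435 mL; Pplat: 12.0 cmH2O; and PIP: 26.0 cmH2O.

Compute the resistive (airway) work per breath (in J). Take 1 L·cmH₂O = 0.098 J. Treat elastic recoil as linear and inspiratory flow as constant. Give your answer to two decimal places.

With constant inspiratory flow the resistive pressure is constant at PIP − Pplat = 26.0 − 12.0 = 14.0 cmH2O, so resistive work = 14.0 × 0.435 = 6.09 L·cmH2O.
× 0.098 J/(L·cmH2O) → 0.5968 J.

0.60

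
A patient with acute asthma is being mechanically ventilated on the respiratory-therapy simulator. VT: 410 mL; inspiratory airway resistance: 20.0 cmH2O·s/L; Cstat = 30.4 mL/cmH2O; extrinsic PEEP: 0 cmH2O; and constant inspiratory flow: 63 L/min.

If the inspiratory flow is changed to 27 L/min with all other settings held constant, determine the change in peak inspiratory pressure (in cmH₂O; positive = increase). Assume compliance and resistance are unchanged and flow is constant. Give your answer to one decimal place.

-12.0

Flow: 63 L/min ÷ 60 = 1.05 L/s.
New flow: 27 L/min ÷ 60 = 0.45 L/s.
PIP = Vt/C + R·V̇ + PEEP (constant-flow equation of motion).
Only the resistive term changes: ΔPIP = R × ΔV̇ = 20.0 × (0.45 − 1.05) = 20.0 × -0.6 = -12.0 cmH2O.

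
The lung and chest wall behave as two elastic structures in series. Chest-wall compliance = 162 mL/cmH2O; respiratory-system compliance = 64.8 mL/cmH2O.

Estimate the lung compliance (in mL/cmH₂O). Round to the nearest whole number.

1/CL = 1/Crs − 1/Ccw.
1/CL = 1/64.8 − 1/162 = 0.009259.
CL = 108.0 mL/cmH2O.

108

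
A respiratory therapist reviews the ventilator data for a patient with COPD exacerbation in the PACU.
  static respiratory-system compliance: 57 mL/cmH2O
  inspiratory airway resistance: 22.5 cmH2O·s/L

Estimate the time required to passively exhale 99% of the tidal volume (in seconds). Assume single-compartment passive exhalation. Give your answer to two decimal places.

τ = R × C = 22.5 × 57 mL/cmH2O = 22.5 × 0.057 L/cmH2O = 1.283 s.
Exhaled fraction f = 1 − e^(−t/τ) → t = −τ·ln(1 − f) = −1.283·ln(0.01) = 5.908 s.

5.91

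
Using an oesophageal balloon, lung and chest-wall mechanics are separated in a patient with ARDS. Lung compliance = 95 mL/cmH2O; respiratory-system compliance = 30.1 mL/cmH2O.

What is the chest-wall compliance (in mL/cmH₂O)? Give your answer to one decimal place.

44.1

1/Ccw = 1/Crs − 1/CL.
1/Ccw = 1/30.1 − 1/95 = 0.0227.
Ccw = 44.053 mL/cmH2O.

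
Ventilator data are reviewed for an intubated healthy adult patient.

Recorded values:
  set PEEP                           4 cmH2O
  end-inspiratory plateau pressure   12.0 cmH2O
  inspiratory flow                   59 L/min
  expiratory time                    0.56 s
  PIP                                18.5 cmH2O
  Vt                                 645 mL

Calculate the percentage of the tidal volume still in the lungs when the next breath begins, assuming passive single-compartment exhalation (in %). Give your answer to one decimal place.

35.0

Flow: 59 L/min ÷ 60 = 0.9833 L/s.
R = (PIP − Pplat)/V̇ = (18.5 − 12.0) / 0.9833 = 6.5/0.9833 = 6.61 cmH2O·s/L.
C = Vt/(Pplat − PEEP) = 645.0 / (12.0 − 4) = 645.0/8.0 = 80.625 mL/cmH2O.
τ = R × C = 6.61 × 0.08063 L/cmH2O = 0.533 s.
Fraction remaining at end-expiration = e^(−Te/τ) = e^(−0.56/0.533) = 0.3497 → 34.97%.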